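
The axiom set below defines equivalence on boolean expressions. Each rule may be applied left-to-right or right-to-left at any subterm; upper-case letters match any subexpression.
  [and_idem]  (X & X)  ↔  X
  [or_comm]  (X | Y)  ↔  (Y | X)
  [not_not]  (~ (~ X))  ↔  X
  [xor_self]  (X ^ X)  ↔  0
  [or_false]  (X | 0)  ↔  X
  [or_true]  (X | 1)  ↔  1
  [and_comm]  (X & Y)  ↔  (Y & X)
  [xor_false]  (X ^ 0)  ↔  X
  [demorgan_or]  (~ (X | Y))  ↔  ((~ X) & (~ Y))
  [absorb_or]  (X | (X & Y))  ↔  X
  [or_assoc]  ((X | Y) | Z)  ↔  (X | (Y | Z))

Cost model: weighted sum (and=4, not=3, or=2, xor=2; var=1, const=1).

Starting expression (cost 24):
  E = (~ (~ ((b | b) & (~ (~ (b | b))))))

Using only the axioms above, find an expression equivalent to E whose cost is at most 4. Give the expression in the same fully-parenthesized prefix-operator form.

(1) (~ (~ ((b | b) & (~ (~ (b | b))))))  =[not_not →]=  ((b | b) & (~ (~ (b | b))))
(2) (~ (~ (b | b)))  =[not_not →]=  (b | b)    ⊢ ((b | b) & (b | b))
(3) ((b | b) & (b | b))  =[and_idem →]=  (b | b)    ⊢ cost 4, within 4

(b | b)   [cost 4]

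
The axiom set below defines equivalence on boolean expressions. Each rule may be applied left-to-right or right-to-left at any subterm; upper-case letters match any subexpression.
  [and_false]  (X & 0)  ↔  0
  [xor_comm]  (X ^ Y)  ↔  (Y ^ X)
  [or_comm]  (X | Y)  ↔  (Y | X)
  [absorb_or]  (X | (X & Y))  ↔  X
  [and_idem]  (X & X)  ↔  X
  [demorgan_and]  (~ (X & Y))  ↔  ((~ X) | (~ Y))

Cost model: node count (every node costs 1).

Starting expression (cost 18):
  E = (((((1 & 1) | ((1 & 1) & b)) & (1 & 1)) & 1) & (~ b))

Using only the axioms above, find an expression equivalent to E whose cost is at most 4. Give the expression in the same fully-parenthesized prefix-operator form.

(1 & (~ b))   [cost 4]

step 1: absorb_or (→) rewrites ((1 & 1) | ((1 & 1) & b)) into (1 & 1), now ((((1 & 1) & (1 & 1)) & 1) & (~ b))
step 2: and_idem (→) rewrites ((1 & 1) & (1 & 1)) into (1 & 1), now (((1 & 1) & 1) & (~ b))
step 3: and_idem (→) rewrites (1 & 1) into 1, now ((1 & 1) & (~ b))
step 4: and_idem (→) rewrites (1 & 1) into 1, reaching cost 4 (bound 4)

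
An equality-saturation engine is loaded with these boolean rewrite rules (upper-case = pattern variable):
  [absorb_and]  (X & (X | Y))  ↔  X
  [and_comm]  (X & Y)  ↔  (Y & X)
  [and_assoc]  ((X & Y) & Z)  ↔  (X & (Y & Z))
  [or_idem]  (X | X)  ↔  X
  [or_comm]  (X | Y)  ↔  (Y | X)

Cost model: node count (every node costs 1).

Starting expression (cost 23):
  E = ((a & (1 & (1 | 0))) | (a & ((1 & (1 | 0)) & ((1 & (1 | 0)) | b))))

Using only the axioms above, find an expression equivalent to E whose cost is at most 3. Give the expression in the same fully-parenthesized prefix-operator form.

step 1: absorb_and (→) rewrites ((1 & (1 | 0)) & ((1 & (1 | 0)) | b)) into (1 & (1 | 0)), now ((a & (1 & (1 | 0))) | (a & (1 & (1 | 0))))
step 2: or_idem (→) rewrites ((a & (1 & (1 | 0))) | (a & (1 & (1 | 0)))) into (a & (1 & (1 | 0)))
step 3: absorb_and (→) rewrites (1 & (1 | 0)) into 1, reaching cost 3 (bound 3)

(a & 1)   [cost 3]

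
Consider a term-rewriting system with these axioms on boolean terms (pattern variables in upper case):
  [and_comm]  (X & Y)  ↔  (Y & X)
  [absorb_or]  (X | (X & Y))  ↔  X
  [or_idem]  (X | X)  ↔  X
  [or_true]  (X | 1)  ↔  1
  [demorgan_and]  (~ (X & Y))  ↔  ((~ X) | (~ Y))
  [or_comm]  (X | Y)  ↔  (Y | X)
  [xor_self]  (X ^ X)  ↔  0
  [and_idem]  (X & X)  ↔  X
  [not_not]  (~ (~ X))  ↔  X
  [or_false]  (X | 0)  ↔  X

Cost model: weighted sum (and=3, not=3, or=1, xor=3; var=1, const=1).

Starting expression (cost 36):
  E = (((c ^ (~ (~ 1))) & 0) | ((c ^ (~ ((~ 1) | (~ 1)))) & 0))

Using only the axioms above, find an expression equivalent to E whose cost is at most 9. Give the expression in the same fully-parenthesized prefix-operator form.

step 1: or_idem (→) rewrites ((~ 1) | (~ 1)) into (~ 1), now (((c ^ (~ (~ 1))) & 0) | ((c ^ (~ (~ 1))) & 0))
step 2: or_idem (→) rewrites (((c ^ (~ (~ 1))) & 0) | ((c ^ (~ (~ 1))) & 0)) into ((c ^ (~ (~ 1))) & 0)
step 3: not_not (→) rewrites (~ (~ 1)) into 1, reaching cost 9 (bound 9)

((c ^ 1) & 0)   [cost 9]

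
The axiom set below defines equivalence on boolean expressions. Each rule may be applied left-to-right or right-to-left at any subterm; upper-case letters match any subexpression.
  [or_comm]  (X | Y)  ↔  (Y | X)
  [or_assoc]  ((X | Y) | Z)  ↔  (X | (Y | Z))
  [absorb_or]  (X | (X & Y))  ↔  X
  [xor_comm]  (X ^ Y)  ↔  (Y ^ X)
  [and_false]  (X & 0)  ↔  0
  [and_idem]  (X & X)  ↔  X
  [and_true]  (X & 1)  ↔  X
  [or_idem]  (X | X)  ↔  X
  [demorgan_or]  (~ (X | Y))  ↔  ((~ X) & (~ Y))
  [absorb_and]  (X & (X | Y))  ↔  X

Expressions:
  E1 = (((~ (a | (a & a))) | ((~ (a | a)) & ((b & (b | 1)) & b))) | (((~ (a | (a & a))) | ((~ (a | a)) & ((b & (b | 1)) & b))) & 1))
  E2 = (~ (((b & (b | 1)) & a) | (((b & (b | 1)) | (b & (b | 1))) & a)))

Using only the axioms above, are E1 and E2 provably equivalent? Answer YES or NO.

The axioms are sound identities: if E1 ↔* E2 then E1 and E2 evaluate identically under any assignment.
Under a=1, b=0: E1 evaluates to 0, E2 to 1. Distinct ⇒ no rewrite sequence connects them.

NO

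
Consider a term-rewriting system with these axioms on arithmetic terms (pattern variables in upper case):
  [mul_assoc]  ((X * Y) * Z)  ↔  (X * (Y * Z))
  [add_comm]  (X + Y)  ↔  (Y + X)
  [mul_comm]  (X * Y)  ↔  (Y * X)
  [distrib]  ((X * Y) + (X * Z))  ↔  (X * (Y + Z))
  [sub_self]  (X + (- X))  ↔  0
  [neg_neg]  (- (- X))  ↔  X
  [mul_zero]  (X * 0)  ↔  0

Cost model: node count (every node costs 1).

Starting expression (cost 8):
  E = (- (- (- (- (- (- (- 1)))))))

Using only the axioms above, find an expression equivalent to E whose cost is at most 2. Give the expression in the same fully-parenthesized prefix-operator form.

(1) (- (- 1))  =[neg_neg →]=  1    ⊢ (- (- (- (- (- 1)))))
(2) (- (- (- 1)))  =[neg_neg →]=  (- 1)    ⊢ (- (- (- 1)))
(3) (- (- (- 1)))  =[neg_neg →]=  (- 1)    ⊢ cost 2, within 2

(- 1)   [cost 2]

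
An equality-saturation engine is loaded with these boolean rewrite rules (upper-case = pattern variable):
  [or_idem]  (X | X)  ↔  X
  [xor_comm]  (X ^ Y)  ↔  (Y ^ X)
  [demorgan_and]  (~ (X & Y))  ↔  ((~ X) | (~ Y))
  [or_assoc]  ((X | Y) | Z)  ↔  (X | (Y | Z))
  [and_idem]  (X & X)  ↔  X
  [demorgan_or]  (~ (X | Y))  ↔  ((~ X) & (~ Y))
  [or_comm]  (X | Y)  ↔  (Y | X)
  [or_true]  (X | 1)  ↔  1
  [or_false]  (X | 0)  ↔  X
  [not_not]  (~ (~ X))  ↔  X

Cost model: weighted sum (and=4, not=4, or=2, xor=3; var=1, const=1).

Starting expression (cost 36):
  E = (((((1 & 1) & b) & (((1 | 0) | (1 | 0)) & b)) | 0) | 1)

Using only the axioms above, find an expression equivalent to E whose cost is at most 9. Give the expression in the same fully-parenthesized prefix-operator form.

((1 & b) | 1)   [cost 9]

1. [or_idem →] ((1 | 0) | (1 | 0))  →  (1 | 0);  E = (((((1 & 1) & b) & ((1 | 0) & b)) | 0) | 1)
2. [or_false →] ((((1 & 1) & b) & ((1 | 0) & b)) | 0)  →  (((1 & 1) & b) & ((1 | 0) & b));  E = ((((1 & 1) & b) & ((1 | 0) & b)) | 1)
3. [or_false →] (1 | 0)  →  1;  E = ((((1 & 1) & b) & (1 & b)) | 1)
4. [and_idem →] (1 & 1)  →  1;  E = (((1 & b) & (1 & b)) | 1)
5. [and_idem →] ((1 & b) & (1 & b))  →  (1 & b);  cost 9 ≤ 9, done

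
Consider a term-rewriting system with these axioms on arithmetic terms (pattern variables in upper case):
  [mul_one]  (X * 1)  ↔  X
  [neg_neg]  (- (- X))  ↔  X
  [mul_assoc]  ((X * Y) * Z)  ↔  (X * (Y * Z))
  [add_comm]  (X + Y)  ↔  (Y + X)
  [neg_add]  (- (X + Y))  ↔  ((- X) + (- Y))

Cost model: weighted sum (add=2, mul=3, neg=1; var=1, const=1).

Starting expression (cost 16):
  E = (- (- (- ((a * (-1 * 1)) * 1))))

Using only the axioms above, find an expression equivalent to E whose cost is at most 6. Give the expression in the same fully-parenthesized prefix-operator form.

(- (a * -1))   [cost 6]

(1) ((a * (-1 * 1)) * 1)  =[mul_one →]=  (a * (-1 * 1))    ⊢ (- (- (- (a * (-1 * 1)))))
(2) (-1 * 1)  =[mul_one →]=  -1    ⊢ (- (- (- (a * -1))))
(3) (- (- (- (a * -1))))  =[neg_neg →]=  (- (a * -1))    ⊢ cost 6, within 6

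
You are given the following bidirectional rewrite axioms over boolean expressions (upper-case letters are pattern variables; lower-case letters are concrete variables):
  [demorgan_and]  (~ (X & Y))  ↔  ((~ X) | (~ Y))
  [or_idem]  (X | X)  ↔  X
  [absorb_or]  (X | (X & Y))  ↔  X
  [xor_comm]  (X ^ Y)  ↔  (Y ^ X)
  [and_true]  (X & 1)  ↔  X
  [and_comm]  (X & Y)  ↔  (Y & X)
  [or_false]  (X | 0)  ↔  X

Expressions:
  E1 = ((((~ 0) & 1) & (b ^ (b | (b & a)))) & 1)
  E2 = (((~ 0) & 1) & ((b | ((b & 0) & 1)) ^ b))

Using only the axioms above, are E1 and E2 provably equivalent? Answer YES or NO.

YES

1. [absorb_or →] (b | (b & a))  →  b;  E1 = ((((~ 0) & 1) & (b ^ b)) & 1)
2. [and_true →] ((~ 0) & 1)  →  (~ 0);  E1 = (((~ 0) & (b ^ b)) & 1)
3. [and_true →] (((~ 0) & (b ^ b)) & 1)  →  ((~ 0) & (b ^ b))
4. [and_true ←] (~ 0)  →  ((~ 0) & 1);  E1 = (((~ 0) & 1) & (b ^ b))
5. [absorb_or ←] b  →  (b | (b & 0));  E1 = (((~ 0) & 1) & ((b | (b & 0)) ^ b))
6. [and_true ←] (b & 0)  →  ((b & 0) & 1);  this is E2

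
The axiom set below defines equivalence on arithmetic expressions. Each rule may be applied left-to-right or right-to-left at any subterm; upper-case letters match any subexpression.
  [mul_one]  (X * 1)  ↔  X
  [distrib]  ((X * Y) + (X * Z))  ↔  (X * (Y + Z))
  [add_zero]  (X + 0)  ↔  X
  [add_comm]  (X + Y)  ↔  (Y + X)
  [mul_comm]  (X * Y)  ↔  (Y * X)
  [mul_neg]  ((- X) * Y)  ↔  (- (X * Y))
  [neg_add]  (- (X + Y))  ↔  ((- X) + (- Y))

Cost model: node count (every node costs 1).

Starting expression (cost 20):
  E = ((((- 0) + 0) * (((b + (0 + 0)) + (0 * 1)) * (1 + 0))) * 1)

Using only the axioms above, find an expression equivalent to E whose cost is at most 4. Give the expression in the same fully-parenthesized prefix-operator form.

step 1: add_zero (→) rewrites (0 + 0) into 0, now ((((- 0) + 0) * (((b + 0) + (0 * 1)) * (1 + 0))) * 1)
step 2: mul_one (→) rewrites ((((- 0) + 0) * (((b + 0) + (0 * 1)) * (1 + 0))) * 1) into (((- 0) + 0) * (((b + 0) + (0 * 1)) * (1 + 0)))
step 3: add_zero (→) rewrites (b + 0) into b, now (((- 0) + 0) * ((b + (0 * 1)) * (1 + 0)))
step 4: mul_one (→) rewrites (0 * 1) into 0, now (((- 0) + 0) * ((b + 0) * (1 + 0)))
step 5: add_zero (→) rewrites ((- 0) + 0) into (- 0), now ((- 0) * ((b + 0) * (1 + 0)))
step 6: add_zero (→) rewrites (1 + 0) into 1, now ((- 0) * ((b + 0) * 1))
step 7: add_zero (→) rewrites (b + 0) into b, now ((- 0) * (b * 1))
step 8: mul_one (→) rewrites (b * 1) into b, reaching cost 4 (bound 4)

((- 0) * b)   [cost 4]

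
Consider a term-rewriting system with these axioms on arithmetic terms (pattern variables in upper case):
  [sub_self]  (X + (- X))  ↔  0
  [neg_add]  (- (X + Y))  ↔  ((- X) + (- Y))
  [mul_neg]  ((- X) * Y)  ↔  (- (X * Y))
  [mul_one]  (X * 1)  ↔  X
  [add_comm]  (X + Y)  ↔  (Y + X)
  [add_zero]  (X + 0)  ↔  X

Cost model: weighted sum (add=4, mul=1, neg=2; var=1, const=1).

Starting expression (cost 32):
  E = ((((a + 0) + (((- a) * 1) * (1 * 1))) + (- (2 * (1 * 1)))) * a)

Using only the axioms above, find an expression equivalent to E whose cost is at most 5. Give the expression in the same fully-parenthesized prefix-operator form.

(1) ((- a) * 1)  =[mul_one →]=  (- a)    ⊢ ((((a + 0) + ((- a) * (1 * 1))) + (- (2 * (1 * 1)))) * a)
(2) (a + 0)  =[add_zero →]=  a    ⊢ (((a + ((- a) * (1 * 1))) + (- (2 * (1 * 1)))) * a)
(3) (1 * 1)  =[mul_one →]=  1    ⊢ (((a + ((- a) * (1 * 1))) + (- (2 * 1))) * a)
(4) ((a + ((- a) * (1 * 1))) + (- (2 * 1)))  =[add_comm →]=  ((- (2 * 1)) + (a + ((- a) * (1 * 1))))    ⊢ (((- (2 * 1)) + (a + ((- a) * (1 * 1)))) * a)
(5) (1 * 1)  =[mul_one →]=  1    ⊢ (((- (2 * 1)) + (a + ((- a) * 1))) * a)
(6) (2 * 1)  =[mul_one →]=  2    ⊢ (((- 2) + (a + ((- a) * 1))) * a)
(7) ((- a) * 1)  =[mul_one →]=  (- a)    ⊢ (((- 2) + (a + (- a))) * a)
(8) (a + (- a))  =[sub_self →]=  0    ⊢ (((- 2) + 0) * a)
(9) ((- 2) + 0)  =[add_zero →]=  (- 2)    ⊢ cost 5, within 5

((- 2) * a)   [cost 5]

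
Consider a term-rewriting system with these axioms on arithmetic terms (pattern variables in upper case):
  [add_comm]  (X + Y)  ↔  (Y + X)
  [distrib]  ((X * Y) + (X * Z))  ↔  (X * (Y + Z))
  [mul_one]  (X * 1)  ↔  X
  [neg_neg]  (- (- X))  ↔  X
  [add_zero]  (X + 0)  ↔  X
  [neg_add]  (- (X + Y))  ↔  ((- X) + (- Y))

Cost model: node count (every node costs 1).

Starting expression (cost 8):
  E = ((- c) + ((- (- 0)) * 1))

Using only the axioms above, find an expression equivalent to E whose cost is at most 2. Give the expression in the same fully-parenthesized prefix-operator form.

1. [mul_one →] ((- (- 0)) * 1)  →  (- (- 0));  E = ((- c) + (- (- 0)))
2. [neg_neg →] (- (- 0))  →  0;  E = ((- c) + 0)
3. [add_zero →] ((- c) + 0)  →  (- c);  cost 2 ≤ 2, done

(- c)   [cost 2]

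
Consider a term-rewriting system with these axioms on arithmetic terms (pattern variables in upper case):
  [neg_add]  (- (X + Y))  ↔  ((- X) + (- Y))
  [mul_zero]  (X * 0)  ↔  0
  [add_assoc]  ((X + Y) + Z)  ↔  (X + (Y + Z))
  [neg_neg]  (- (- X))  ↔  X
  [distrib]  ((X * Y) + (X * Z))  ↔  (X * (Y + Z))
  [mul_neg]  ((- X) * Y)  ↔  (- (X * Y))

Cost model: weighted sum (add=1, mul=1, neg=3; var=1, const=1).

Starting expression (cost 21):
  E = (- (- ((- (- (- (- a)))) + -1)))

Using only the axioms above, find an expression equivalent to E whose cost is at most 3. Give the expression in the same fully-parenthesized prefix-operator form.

(a + -1)   [cost 3]

1. [neg_neg →] (- (- ((- (- (- (- a)))) + -1)))  →  ((- (- (- (- a)))) + -1)
2. [neg_neg →] (- (- (- (- a))))  →  (- (- a));  E = ((- (- a)) + -1)
3. [neg_neg →] (- (- a))  →  a;  cost 3 ≤ 3, done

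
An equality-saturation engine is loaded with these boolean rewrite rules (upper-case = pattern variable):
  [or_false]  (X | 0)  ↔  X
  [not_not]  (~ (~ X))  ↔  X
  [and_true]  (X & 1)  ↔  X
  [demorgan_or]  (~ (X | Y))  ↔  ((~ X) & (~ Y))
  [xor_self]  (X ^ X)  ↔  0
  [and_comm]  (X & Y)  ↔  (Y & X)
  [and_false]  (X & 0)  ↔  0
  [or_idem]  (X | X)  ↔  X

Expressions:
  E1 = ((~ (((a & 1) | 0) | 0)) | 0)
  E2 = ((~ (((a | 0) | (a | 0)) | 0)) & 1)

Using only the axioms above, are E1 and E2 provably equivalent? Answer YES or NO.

step 1: or_false (→) rewrites (((a & 1) | 0) | 0) into ((a & 1) | 0), now ((~ ((a & 1) | 0)) | 0)
step 2: or_false (→) rewrites ((a & 1) | 0) into (a & 1), now ((~ (a & 1)) | 0)
step 3: or_false (→) rewrites ((~ (a & 1)) | 0) into (~ (a & 1))
step 4: and_true (→) rewrites (a & 1) into a, now (~ a)
step 5: and_true (←) rewrites (~ a) into ((~ a) & 1)
step 6: or_false (←) rewrites a into (a | 0), now ((~ (a | 0)) & 1)
step 7: or_false (←) rewrites (a | 0) into ((a | 0) | 0), now ((~ ((a | 0) | 0)) & 1)
step 8: or_idem (←) rewrites (a | 0) into ((a | 0) | (a | 0)), which is E2

YES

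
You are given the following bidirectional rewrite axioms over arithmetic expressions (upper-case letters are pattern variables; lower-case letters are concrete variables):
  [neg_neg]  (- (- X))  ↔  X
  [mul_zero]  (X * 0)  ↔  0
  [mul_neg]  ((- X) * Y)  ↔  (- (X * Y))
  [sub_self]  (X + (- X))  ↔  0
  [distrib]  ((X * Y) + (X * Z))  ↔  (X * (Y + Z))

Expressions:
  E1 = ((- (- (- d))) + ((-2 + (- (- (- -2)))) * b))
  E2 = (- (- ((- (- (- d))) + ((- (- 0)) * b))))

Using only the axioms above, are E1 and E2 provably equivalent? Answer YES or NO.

YES

(1) (- (- (- d)))  =[neg_neg →]=  (- d)    ⊢ ((- d) + ((-2 + (- (- (- -2)))) * b))
(2) (- (- -2))  =[neg_neg →]=  -2    ⊢ ((- d) + ((-2 + (- -2)) * b))
(3) (-2 + (- -2))  =[sub_self →]=  0    ⊢ ((- d) + (0 * b))
(4) (- d)  =[neg_neg ←]=  (- (- (- d)))    ⊢ ((- (- (- d))) + (0 * b))
(5) 0  =[neg_neg ←]=  (- (- 0))    ⊢ ((- (- (- d))) + ((- (- 0)) * b))
(6) ((- (- (- d))) + ((- (- 0)) * b))  =[neg_neg ←]=  (- (- ((- (- (- d))) + ((- (- 0)) * b))))    ⊢ E2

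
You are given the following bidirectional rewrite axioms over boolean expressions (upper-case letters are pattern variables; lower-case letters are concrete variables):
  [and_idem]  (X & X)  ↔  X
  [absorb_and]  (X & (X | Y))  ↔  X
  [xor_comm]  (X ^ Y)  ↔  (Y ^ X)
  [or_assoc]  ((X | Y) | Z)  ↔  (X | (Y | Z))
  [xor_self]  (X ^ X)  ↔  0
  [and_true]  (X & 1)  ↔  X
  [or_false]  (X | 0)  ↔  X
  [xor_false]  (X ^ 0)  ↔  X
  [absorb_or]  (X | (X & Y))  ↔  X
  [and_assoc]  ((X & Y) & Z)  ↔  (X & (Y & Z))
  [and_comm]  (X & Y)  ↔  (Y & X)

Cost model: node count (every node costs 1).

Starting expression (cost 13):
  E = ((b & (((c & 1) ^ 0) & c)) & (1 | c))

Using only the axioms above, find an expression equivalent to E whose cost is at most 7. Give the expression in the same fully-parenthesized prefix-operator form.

((b & c) & (1 | c))   [cost 7]

1. [and_true →] (c & 1)  →  c;  E = ((b & ((c ^ 0) & c)) & (1 | c))
2. [xor_false →] (c ^ 0)  →  c;  E = ((b & (c & c)) & (1 | c))
3. [and_idem →] (c & c)  →  c;  cost 7 ≤ 7, done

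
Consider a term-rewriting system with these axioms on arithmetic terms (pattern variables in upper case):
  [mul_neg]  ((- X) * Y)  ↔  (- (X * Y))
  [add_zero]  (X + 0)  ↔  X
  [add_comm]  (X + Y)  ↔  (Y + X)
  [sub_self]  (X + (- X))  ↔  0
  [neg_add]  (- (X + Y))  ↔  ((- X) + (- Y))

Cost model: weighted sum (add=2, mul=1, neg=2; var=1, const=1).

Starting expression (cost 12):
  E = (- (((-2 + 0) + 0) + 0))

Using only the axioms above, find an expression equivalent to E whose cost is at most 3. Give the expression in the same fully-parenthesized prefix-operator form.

(- -2)   [cost 3]

step 1: add_zero (→) rewrites (-2 + 0) into -2, now (- ((-2 + 0) + 0))
step 2: add_zero (→) rewrites ((-2 + 0) + 0) into (-2 + 0), now (- (-2 + 0))
step 3: add_zero (→) rewrites (-2 + 0) into -2, reaching cost 3 (bound 3)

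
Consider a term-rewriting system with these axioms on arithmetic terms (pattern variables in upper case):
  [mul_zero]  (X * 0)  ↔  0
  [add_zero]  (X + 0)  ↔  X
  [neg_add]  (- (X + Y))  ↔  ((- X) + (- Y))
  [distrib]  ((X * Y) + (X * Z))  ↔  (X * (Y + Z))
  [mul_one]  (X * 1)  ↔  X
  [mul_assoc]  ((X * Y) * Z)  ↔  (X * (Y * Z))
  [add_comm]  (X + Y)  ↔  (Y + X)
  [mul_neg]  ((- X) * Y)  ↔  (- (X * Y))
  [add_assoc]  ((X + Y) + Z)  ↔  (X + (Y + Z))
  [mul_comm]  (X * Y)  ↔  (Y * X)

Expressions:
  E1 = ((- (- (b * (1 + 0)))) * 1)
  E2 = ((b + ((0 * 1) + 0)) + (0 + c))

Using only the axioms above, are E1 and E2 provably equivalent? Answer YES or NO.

The axioms are sound identities: if E1 ↔* E2 then E1 and E2 evaluate identically under any assignment.
Under b=0, c=1: E1 evaluates to 0, E2 to 1. Distinct ⇒ no rewrite sequence connects them.

NO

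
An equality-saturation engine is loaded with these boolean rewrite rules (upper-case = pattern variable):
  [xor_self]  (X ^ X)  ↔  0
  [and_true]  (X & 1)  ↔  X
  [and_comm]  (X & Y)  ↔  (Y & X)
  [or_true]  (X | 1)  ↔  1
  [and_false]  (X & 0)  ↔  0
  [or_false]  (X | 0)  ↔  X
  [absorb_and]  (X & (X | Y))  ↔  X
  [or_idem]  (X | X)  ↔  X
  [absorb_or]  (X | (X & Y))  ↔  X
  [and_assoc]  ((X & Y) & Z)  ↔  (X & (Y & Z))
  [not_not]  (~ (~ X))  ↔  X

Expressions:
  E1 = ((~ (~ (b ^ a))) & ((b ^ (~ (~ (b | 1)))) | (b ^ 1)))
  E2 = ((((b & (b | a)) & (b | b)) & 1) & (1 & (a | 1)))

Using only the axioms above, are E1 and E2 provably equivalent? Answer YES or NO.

NO

All listed rules preserve value, hence provable equivalence implies equal values everywhere; look for a separating assignment.
a=0, b=1 gives E1 ↦ 0, E2 ↦ 1; values differ ⇒ not provably equivalent.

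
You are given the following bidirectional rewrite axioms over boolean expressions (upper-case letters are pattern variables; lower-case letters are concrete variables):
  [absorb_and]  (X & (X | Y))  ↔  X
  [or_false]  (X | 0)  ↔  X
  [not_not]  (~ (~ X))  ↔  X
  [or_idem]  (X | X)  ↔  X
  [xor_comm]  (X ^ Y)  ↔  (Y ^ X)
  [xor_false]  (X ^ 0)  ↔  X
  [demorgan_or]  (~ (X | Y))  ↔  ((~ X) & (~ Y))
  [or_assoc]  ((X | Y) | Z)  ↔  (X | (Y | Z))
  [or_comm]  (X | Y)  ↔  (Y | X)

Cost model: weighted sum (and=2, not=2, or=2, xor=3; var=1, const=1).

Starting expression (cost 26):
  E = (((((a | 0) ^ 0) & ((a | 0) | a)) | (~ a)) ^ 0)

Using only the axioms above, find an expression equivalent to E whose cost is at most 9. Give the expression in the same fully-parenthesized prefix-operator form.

(1) ((a | 0) ^ 0)  =[xor_false →]=  (a | 0)    ⊢ ((((a | 0) & ((a | 0) | a)) | (~ a)) ^ 0)
(2) ((((a | 0) & ((a | 0) | a)) | (~ a)) ^ 0)  =[xor_false →]=  (((a | 0) & ((a | 0) | a)) | (~ a))
(3) ((a | 0) & ((a | 0) | a))  =[absorb_and →]=  (a | 0)    ⊢ cost 9, within 9

((a | 0) | (~ a))   [cost 9]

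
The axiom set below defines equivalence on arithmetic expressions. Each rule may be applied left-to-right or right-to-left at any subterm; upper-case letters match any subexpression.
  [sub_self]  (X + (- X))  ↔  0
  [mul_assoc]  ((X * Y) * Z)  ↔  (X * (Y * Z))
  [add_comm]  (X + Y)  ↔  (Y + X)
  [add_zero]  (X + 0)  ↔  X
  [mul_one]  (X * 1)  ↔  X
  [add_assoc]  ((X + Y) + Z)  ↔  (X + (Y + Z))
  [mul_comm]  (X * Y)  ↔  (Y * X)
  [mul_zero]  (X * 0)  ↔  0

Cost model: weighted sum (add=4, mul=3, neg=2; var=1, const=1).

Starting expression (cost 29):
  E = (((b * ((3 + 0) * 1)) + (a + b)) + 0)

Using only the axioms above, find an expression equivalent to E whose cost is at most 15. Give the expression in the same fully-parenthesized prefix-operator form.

((b * 3) + (a + b))   [cost 15]

1. [mul_one →] ((3 + 0) * 1)  →  (3 + 0);  E = (((b * (3 + 0)) + (a + b)) + 0)
2. [add_zero →] (3 + 0)  →  3;  E = (((b * 3) + (a + b)) + 0)
3. [add_zero →] (((b * 3) + (a + b)) + 0)  →  ((b * 3) + (a + b));  cost 15 ≤ 15, done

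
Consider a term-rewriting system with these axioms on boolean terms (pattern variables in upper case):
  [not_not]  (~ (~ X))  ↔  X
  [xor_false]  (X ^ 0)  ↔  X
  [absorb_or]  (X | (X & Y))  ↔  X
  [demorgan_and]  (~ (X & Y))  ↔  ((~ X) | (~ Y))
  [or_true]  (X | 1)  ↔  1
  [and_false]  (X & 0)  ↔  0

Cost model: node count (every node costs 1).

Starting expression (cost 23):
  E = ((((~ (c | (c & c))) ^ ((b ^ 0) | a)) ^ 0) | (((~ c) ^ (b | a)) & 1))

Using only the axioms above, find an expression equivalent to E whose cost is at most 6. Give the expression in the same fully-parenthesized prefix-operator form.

((~ c) ^ (b | a))   [cost 6]

(1) (c | (c & c))  =[absorb_or →]=  c    ⊢ ((((~ c) ^ ((b ^ 0) | a)) ^ 0) | (((~ c) ^ (b | a)) & 1))
(2) (b ^ 0)  =[xor_false →]=  b    ⊢ ((((~ c) ^ (b | a)) ^ 0) | (((~ c) ^ (b | a)) & 1))
(3) (((~ c) ^ (b | a)) ^ 0)  =[xor_false →]=  ((~ c) ^ (b | a))    ⊢ (((~ c) ^ (b | a)) | (((~ c) ^ (b | a)) & 1))
(4) (((~ c) ^ (b | a)) | (((~ c) ^ (b | a)) & 1))  =[absorb_or →]=  ((~ c) ^ (b | a))    ⊢ cost 6, within 6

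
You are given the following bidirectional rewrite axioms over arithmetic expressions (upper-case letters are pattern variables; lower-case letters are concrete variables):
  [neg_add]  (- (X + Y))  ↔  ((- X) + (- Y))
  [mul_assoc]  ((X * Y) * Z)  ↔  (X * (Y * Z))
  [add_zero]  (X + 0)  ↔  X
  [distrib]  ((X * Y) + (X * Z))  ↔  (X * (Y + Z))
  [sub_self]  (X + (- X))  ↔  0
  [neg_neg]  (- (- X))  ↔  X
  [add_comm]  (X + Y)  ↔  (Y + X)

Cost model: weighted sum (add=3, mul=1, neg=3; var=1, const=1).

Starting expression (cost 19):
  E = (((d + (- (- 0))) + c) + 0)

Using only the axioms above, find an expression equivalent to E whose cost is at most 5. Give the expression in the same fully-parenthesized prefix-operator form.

step 1: neg_neg (→) rewrites (- (- 0)) into 0, now (((d + 0) + c) + 0)
step 2: add_zero (→) rewrites (((d + 0) + c) + 0) into ((d + 0) + c)
step 3: add_zero (→) rewrites (d + 0) into d, reaching cost 5 (bound 5)

(d + c)   [cost 5]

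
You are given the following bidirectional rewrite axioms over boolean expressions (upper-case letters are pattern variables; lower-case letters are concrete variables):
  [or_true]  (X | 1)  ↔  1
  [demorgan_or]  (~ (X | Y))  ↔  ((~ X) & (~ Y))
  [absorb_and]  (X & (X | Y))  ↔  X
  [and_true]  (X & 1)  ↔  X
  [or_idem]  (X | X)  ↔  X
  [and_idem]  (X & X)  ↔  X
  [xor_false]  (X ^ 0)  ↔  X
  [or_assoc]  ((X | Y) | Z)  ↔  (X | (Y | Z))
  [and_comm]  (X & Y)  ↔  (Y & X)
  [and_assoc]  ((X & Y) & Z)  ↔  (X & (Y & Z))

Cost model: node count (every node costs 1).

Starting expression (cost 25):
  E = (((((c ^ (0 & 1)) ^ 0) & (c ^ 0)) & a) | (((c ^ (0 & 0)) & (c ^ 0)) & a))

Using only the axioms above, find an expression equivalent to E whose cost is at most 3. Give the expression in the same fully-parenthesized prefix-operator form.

step 1: and_true (→) rewrites (0 & 1) into 0, now (((((c ^ 0) ^ 0) & (c ^ 0)) & a) | (((c ^ (0 & 0)) & (c ^ 0)) & a))
step 2: and_idem (→) rewrites (0 & 0) into 0, now (((((c ^ 0) ^ 0) & (c ^ 0)) & a) | (((c ^ 0) & (c ^ 0)) & a))
step 3: xor_false (→) rewrites ((c ^ 0) ^ 0) into (c ^ 0), now ((((c ^ 0) & (c ^ 0)) & a) | (((c ^ 0) & (c ^ 0)) & a))
step 4: or_idem (→) rewrites ((((c ^ 0) & (c ^ 0)) & a) | (((c ^ 0) & (c ^ 0)) & a)) into (((c ^ 0) & (c ^ 0)) & a)
step 5: and_idem (→) rewrites ((c ^ 0) & (c ^ 0)) into (c ^ 0), now ((c ^ 0) & a)
step 6: xor_false (→) rewrites (c ^ 0) into c, reaching cost 3 (bound 3)

(c & a)   [cost 3]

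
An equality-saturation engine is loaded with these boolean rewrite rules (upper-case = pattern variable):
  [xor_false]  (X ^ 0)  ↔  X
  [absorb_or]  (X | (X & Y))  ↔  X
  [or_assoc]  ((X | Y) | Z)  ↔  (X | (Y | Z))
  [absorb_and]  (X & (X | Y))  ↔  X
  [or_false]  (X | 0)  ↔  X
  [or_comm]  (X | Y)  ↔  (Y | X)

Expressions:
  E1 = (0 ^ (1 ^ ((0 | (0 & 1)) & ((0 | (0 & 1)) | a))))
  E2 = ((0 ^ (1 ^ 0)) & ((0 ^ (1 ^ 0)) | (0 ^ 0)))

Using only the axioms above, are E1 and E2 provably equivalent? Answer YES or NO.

1. [absorb_and →] ((0 | (0 & 1)) & ((0 | (0 & 1)) | a))  →  (0 | (0 & 1));  E1 = (0 ^ (1 ^ (0 | (0 & 1))))
2. [absorb_or →] (0 | (0 & 1))  →  0;  E1 = (0 ^ (1 ^ 0))
3. [absorb_and ←] (0 ^ (1 ^ 0))  →  ((0 ^ (1 ^ 0)) & ((0 ^ (1 ^ 0)) | 0))
4. [xor_false ←] 0  →  (0 ^ 0);  this is E2

YES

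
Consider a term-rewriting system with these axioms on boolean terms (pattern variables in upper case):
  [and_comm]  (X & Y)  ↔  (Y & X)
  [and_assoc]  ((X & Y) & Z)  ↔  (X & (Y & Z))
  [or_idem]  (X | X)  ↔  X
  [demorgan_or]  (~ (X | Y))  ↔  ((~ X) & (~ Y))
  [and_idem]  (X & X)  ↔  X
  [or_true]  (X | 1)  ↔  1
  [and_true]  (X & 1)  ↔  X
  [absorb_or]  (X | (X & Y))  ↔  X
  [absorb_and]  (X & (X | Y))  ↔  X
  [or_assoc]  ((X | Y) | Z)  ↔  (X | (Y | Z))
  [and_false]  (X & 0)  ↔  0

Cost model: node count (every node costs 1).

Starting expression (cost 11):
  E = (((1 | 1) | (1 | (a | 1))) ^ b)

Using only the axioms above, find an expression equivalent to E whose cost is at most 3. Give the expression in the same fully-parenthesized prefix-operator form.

(1) (a | 1)  =[or_true →]=  1    ⊢ (((1 | 1) | (1 | 1)) ^ b)
(2) ((1 | 1) | (1 | 1))  =[or_idem →]=  (1 | 1)    ⊢ ((1 | 1) ^ b)
(3) (1 | 1)  =[or_idem →]=  1    ⊢ cost 3, within 3

(1 ^ b)   [cost 3]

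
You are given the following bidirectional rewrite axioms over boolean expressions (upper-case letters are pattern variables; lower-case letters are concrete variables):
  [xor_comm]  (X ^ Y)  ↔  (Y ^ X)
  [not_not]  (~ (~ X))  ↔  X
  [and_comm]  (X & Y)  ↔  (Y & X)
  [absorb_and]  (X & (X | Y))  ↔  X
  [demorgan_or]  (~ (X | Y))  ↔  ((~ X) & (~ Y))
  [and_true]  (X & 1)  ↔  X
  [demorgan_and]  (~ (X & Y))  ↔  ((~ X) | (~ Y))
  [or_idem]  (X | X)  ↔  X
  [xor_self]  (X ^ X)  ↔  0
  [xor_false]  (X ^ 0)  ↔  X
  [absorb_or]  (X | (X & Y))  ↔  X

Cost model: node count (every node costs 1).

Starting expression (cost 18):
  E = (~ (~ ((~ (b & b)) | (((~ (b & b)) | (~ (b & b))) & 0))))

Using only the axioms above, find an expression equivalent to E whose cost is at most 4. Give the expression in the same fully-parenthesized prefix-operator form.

1. [or_idem →] ((~ (b & b)) | (~ (b & b)))  →  (~ (b & b));  E = (~ (~ ((~ (b & b)) | ((~ (b & b)) & 0))))
2. [absorb_or →] ((~ (b & b)) | ((~ (b & b)) & 0))  →  (~ (b & b));  E = (~ (~ (~ (b & b))))
3. [not_not →] (~ (~ (b & b)))  →  (b & b);  cost 4 ≤ 4, done

(~ (b & b))   [cost 4]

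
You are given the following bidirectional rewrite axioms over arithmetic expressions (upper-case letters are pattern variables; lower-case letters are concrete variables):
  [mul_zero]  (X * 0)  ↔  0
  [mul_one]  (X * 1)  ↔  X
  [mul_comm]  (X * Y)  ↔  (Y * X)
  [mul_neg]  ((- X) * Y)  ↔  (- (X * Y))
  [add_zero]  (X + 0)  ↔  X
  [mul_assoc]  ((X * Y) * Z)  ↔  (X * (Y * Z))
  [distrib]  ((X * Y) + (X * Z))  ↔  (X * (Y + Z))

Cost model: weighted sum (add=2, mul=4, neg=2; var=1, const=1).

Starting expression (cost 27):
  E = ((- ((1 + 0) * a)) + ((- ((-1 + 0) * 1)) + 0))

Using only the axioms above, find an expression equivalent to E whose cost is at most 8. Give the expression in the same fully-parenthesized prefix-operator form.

((- a) + (- -1))   [cost 8]

step 1: add_zero (→) rewrites ((- ((-1 + 0) * 1)) + 0) into (- ((-1 + 0) * 1)), now ((- ((1 + 0) * a)) + (- ((-1 + 0) * 1)))
step 2: add_zero (→) rewrites (1 + 0) into 1, now ((- (1 * a)) + (- ((-1 + 0) * 1)))
step 3: add_zero (→) rewrites (-1 + 0) into -1, now ((- (1 * a)) + (- (-1 * 1)))
step 4: mul_comm (→) rewrites (1 * a) into (a * 1), now ((- (a * 1)) + (- (-1 * 1)))
step 5: mul_one (→) rewrites (-1 * 1) into -1, now ((- (a * 1)) + (- -1))
step 6: mul_one (→) rewrites (a * 1) into a, reaching cost 8 (bound 8)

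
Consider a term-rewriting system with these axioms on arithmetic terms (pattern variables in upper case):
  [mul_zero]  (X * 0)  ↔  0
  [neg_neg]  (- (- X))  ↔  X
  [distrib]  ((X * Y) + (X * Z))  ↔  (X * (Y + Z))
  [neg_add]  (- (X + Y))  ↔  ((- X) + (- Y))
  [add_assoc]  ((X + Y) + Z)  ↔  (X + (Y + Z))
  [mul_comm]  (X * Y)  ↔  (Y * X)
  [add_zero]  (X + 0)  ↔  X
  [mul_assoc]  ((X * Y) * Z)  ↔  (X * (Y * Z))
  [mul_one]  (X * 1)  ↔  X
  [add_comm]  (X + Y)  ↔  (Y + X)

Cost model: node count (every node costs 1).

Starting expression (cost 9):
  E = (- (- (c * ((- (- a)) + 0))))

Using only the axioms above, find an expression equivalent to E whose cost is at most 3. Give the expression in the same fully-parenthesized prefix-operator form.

(c * a)   [cost 3]

step 1: neg_neg (→) rewrites (- (- a)) into a, now (- (- (c * (a + 0))))
step 2: add_zero (→) rewrites (a + 0) into a, now (- (- (c * a)))
step 3: neg_neg (→) rewrites (- (- (c * a))) into (c * a), reaching cost 3 (bound 3)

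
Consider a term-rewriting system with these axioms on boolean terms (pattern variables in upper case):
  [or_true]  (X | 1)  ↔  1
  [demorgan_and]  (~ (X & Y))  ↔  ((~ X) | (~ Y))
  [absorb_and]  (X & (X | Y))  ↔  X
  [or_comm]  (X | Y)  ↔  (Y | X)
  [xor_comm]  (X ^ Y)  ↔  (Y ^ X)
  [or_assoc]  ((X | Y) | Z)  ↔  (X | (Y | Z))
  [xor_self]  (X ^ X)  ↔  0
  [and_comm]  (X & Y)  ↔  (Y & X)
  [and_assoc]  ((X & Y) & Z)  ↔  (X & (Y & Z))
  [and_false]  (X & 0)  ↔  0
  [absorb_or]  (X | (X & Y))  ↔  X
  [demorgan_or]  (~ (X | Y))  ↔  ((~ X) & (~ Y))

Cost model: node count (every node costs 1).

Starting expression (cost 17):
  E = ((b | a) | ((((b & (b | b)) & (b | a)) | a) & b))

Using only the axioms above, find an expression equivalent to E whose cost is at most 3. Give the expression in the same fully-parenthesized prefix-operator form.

(b | a)   [cost 3]

1. [absorb_and →] (b & (b | b))  →  b;  E = ((b | a) | (((b & (b | a)) | a) & b))
2. [absorb_and →] (b & (b | a))  →  b;  E = ((b | a) | ((b | a) & b))
3. [absorb_or →] ((b | a) | ((b | a) & b))  →  (b | a);  cost 3 ≤ 3, done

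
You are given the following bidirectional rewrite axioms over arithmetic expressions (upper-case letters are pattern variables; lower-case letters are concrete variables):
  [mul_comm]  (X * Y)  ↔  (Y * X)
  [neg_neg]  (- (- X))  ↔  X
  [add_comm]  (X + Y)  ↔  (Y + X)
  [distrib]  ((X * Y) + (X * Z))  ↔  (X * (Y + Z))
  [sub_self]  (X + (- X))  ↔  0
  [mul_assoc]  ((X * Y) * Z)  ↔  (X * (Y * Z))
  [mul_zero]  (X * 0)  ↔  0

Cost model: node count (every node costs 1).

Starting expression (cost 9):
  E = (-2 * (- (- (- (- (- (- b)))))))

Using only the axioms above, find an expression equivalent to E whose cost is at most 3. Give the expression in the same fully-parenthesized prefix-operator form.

(1) (- (- (- b)))  =[neg_neg →]=  (- b)    ⊢ (-2 * (- (- (- (- b)))))
(2) (- (- (- b)))  =[neg_neg →]=  (- b)    ⊢ (-2 * (- (- b)))
(3) (- (- b))  =[neg_neg →]=  b    ⊢ cost 3, within 3

(-2 * b)   [cost 3]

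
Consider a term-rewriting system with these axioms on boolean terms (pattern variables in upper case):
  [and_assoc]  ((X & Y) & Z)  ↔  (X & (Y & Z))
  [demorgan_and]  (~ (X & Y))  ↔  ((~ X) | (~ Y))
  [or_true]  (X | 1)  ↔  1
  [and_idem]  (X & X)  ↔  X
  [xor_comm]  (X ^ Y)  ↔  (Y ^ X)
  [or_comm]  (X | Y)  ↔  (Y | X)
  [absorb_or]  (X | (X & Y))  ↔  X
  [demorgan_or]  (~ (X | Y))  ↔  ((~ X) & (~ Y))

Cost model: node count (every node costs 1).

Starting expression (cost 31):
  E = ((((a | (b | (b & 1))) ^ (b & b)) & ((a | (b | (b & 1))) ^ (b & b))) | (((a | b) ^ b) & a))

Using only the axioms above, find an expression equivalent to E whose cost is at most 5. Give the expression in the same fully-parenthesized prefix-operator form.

(1) (((a | (b | (b & 1))) ^ (b & b)) & ((a | (b | (b & 1))) ^ (b & b)))  =[and_idem →]=  ((a | (b | (b & 1))) ^ (b & b))    ⊢ (((a | (b | (b & 1))) ^ (b & b)) | (((a | b) ^ b) & a))
(2) (b & b)  =[and_idem →]=  b    ⊢ (((a | (b | (b & 1))) ^ b) | (((a | b) ^ b) & a))
(3) (b | (b & 1))  =[absorb_or →]=  b    ⊢ (((a | b) ^ b) | (((a | b) ^ b) & a))
(4) (((a | b) ^ b) | (((a | b) ^ b) & a))  =[absorb_or →]=  ((a | b) ^ b)    ⊢ cost 5, within 5

((a | b) ^ b)   [cost 5]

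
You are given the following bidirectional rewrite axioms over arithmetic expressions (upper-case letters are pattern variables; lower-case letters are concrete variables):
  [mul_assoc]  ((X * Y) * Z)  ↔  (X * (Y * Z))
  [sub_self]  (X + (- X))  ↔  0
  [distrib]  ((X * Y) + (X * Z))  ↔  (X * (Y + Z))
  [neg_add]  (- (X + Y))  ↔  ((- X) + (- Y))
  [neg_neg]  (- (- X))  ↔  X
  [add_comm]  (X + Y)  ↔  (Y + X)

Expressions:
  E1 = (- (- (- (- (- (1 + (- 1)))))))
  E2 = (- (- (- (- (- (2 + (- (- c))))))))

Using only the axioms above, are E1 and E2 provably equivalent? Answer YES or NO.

Every axiom is a valid identity, so a rewrite proof would force E1 and E2 to agree under every assignment.
At c=0: E1 = 0 but E2 = -2; they differ, so no derivation exists.

NO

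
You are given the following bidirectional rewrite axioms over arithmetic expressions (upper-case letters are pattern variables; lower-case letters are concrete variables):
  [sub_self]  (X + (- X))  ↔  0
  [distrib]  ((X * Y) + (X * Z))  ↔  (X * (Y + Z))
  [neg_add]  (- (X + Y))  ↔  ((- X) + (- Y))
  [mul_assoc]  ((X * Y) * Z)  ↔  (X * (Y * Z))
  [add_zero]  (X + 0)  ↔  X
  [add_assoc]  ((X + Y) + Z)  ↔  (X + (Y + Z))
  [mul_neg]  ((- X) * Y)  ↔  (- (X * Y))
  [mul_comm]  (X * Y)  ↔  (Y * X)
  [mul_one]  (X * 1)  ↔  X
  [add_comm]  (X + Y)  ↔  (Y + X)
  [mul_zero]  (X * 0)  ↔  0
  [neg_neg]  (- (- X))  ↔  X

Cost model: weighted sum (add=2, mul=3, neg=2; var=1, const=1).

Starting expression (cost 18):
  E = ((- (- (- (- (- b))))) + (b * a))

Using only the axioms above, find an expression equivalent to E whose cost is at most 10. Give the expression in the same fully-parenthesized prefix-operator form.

((- b) + (b * a))   [cost 10]

step 1: neg_neg (→) rewrites (- (- (- (- b)))) into (- (- b)), now ((- (- (- b))) + (b * a))
step 2: neg_neg (→) rewrites (- (- (- b))) into (- b), reaching cost 10 (bound 10)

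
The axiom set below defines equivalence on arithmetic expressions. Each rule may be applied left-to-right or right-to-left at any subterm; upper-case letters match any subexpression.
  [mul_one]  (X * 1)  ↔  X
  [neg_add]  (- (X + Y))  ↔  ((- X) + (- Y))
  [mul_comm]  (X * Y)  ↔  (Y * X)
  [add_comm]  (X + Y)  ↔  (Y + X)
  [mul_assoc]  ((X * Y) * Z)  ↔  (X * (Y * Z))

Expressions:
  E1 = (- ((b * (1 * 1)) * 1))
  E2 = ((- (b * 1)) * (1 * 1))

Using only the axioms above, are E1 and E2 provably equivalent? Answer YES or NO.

YES

1. [mul_one →] ((b * (1 * 1)) * 1)  →  (b * (1 * 1));  E1 = (- (b * (1 * 1)))
2. [mul_one →] (1 * 1)  →  1;  E1 = (- (b * 1))
3. [mul_one ←] (- (b * 1))  →  ((- (b * 1)) * 1)
4. [mul_one ←] 1  →  (1 * 1);  this is E2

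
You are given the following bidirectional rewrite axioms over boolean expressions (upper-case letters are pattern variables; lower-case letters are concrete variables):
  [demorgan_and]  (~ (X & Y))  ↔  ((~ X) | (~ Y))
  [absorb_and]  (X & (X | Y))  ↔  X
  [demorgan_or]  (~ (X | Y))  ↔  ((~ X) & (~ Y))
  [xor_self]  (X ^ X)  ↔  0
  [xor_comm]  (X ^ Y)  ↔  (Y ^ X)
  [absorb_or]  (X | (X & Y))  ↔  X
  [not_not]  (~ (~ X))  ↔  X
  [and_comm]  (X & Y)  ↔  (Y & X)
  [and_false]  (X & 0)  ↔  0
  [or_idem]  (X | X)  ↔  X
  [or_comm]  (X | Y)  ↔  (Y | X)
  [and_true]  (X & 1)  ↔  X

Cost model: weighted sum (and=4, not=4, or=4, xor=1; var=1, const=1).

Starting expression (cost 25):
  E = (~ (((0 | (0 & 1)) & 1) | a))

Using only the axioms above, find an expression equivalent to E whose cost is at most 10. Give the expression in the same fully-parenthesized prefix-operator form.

step 1: absorb_or (→) rewrites (0 | (0 & 1)) into 0, now (~ ((0 & 1) | a))
step 2: or_comm (→) rewrites ((0 & 1) | a) into (a | (0 & 1)), now (~ (a | (0 & 1)))
step 3: and_true (→) rewrites (0 & 1) into 0, reaching cost 10 (bound 10)

(~ (a | 0))   [cost 10]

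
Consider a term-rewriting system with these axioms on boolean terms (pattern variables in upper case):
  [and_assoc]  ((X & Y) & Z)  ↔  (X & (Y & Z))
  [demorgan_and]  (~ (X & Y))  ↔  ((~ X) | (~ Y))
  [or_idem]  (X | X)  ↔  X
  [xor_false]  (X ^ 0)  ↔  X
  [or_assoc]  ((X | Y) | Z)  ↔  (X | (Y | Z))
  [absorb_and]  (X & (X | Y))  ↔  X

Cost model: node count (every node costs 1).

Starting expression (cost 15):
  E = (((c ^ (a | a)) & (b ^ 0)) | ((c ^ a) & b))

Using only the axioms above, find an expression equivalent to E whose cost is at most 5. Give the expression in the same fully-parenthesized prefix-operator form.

((c ^ a) & b)   [cost 5]

step 1: or_idem (→) rewrites (a | a) into a, now (((c ^ a) & (b ^ 0)) | ((c ^ a) & b))
step 2: xor_false (→) rewrites (b ^ 0) into b, now (((c ^ a) & b) | ((c ^ a) & b))
step 3: or_idem (→) rewrites (((c ^ a) & b) | ((c ^ a) & b)) into ((c ^ a) & b), reaching cost 5 (bound 5)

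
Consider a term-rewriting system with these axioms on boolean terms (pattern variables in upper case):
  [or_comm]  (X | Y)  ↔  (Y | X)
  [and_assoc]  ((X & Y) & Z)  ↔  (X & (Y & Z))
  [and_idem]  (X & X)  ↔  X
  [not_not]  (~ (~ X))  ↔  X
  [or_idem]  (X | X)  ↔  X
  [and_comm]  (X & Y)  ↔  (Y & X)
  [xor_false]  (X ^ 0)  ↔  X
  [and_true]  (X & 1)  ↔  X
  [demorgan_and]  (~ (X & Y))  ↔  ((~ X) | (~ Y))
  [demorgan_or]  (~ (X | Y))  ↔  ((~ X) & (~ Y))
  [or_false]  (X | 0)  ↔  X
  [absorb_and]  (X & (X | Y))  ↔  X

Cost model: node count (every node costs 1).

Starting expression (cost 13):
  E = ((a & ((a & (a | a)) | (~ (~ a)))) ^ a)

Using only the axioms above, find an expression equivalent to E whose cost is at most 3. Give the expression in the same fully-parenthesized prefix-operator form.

(a ^ a)   [cost 3]

(1) (~ (~ a))  =[not_not →]=  a    ⊢ ((a & ((a & (a | a)) | a)) ^ a)
(2) (a & (a | a))  =[absorb_and →]=  a    ⊢ ((a & (a | a)) ^ a)
(3) (a & (a | a))  =[absorb_and →]=  a    ⊢ cost 3, within 3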